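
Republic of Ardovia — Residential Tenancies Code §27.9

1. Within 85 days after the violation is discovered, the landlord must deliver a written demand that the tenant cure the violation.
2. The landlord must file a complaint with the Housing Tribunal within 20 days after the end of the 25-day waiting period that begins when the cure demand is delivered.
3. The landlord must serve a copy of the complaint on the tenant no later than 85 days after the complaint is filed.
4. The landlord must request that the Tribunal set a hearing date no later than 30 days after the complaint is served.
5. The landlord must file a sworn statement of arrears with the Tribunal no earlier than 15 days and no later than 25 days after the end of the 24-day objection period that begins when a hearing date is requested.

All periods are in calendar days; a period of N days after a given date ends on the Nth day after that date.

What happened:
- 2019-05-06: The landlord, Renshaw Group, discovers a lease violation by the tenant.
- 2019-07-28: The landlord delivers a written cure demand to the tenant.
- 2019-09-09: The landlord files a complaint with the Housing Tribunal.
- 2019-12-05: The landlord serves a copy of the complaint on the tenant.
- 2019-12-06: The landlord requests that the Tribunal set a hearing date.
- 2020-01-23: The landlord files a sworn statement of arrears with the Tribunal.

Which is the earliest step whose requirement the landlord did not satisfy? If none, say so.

Step 3

Step 1: 85 days after 2019-05-06 (when the violation is discovered) is 2019-07-30; done 2019-07-28 — timely.
Step 2: 20 days after 2019-08-22 (end of the 25-day waiting period, which began when the cure demand is delivered on 2019-07-28) is 2019-09-11; done 2019-09-09 — timely.
Step 3: 85 days after 2019-09-09 (when the complaint is filed) is 2019-12-03; not done until 2019-12-05, 2 days after the deadline.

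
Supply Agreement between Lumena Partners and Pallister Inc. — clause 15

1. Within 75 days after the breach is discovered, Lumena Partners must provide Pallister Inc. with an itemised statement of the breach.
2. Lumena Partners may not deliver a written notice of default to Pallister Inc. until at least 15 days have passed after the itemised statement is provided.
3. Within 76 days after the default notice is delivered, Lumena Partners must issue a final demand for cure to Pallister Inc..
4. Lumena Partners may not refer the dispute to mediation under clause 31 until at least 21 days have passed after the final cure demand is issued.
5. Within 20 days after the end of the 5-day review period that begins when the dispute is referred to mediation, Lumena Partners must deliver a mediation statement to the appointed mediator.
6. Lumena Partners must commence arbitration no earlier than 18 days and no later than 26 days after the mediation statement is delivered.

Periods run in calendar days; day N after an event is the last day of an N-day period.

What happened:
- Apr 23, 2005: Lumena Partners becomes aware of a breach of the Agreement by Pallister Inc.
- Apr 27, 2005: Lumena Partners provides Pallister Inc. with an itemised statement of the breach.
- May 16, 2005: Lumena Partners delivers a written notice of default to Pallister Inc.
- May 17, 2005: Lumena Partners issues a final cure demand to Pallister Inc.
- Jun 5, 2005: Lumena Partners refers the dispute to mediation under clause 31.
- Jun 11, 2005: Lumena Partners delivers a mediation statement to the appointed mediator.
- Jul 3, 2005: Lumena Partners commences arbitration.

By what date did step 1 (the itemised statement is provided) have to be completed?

Step 1 runs from Apr 23, 2005, when the breach is discovered. 75 days after Apr 23, 2005 is Jul 7, 2005.

Jul 7, 2005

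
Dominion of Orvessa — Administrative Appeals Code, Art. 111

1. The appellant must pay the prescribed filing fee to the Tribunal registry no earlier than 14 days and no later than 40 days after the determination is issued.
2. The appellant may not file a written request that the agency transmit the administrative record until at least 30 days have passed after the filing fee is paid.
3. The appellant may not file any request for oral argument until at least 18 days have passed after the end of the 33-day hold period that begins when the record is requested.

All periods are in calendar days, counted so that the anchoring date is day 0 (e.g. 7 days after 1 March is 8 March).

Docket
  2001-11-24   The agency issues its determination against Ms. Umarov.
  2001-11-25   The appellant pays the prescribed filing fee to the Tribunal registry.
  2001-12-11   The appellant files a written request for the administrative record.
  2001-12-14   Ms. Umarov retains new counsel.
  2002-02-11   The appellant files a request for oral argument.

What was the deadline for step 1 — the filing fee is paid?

2002-01-03

Step 1 runs from 2001-11-24, when the determination is issued. The window is 14–40 days after 2001-11-24; it closes on 2002-01-03.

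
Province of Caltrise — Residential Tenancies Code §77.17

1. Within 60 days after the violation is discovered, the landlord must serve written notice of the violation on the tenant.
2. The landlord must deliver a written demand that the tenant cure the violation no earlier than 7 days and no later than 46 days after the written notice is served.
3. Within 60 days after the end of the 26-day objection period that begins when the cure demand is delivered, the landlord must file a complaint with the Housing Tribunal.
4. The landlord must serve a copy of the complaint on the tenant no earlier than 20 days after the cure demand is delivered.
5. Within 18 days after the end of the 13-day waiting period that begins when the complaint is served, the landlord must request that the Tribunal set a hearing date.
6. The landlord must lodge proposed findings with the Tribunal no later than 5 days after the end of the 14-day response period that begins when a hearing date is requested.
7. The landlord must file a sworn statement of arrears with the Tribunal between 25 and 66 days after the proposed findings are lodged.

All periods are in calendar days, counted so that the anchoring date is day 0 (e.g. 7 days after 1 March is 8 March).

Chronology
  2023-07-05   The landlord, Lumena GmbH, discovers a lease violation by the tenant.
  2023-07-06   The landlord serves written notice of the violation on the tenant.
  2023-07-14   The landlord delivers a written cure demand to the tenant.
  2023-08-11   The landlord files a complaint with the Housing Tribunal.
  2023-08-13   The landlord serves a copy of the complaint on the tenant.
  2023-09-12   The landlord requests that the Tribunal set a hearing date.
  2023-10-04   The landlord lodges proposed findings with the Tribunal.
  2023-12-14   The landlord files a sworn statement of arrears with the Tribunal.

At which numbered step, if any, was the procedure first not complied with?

Step 6

Step 1: 60 days after 2023-07-05 (when the violation is discovered) is 2023-09-03; done 2023-07-06 — timely.
Step 2: the window is 7–46 days after 2023-07-06 (when the written notice is served), so 2023-07-13 through 2023-08-21; done 2023-07-14, which is between those dates.
Step 3: 60 days after 2023-08-09 (end of the 26-day objection period, which began when the cure demand is delivered on 2023-07-14) is 2023-10-08; 2023-08-11 is within that limit.
Step 4: the earliest permitted date is 20 days after 2023-07-14 (when the cure demand is delivered), i.e. 2023-08-03; done 2023-08-13, after the minimum wait.
Step 5: 18 days after 2023-08-26 (end of the 13-day waiting period, which began when the complaint is served on 2023-08-13) is 2023-09-13; 2023-09-12 is within that limit.
Step 6: 5 days after 2023-09-26 (end of the 14-day response period, which began when a hearing date is requested on 2023-09-12) is 2023-10-01; 2023-10-04 misses that deadline by 3 days.
No need to go further; step 6 was not satisfied.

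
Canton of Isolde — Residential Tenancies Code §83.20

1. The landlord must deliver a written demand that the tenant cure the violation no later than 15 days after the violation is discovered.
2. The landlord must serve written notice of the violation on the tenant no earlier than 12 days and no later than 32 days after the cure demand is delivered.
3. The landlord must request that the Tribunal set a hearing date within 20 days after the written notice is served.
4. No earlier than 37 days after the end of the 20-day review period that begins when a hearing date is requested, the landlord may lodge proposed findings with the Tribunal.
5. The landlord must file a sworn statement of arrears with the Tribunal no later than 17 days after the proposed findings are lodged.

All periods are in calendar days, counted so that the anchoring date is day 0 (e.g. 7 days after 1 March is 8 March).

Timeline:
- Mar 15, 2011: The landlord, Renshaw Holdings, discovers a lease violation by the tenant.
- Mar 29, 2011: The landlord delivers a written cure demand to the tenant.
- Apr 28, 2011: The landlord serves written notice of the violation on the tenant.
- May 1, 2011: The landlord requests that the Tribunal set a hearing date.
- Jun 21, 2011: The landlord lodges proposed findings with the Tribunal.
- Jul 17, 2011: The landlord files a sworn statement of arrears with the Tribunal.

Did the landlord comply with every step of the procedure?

No

(1) due by Mar 15, 2011 + 15 days = Mar 30, 2011; completed Mar 29, 2011, before the deadline.
(2) the permitted window runs from Mar 29, 2011 + 12 = Apr 10, 2011 to Mar 29, 2011 + 32 = Apr 30, 2011; Apr 28, 2011 falls inside that range.
(3) due by Apr 28, 2011 + 20 days = May 18, 2011; completed May 1, 2011, before the deadline.
(4) permitted from May 21, 2011 + 37 days = Jun 27, 2011 onward; Jun 21, 2011 is 6 days before the earliest permitted date.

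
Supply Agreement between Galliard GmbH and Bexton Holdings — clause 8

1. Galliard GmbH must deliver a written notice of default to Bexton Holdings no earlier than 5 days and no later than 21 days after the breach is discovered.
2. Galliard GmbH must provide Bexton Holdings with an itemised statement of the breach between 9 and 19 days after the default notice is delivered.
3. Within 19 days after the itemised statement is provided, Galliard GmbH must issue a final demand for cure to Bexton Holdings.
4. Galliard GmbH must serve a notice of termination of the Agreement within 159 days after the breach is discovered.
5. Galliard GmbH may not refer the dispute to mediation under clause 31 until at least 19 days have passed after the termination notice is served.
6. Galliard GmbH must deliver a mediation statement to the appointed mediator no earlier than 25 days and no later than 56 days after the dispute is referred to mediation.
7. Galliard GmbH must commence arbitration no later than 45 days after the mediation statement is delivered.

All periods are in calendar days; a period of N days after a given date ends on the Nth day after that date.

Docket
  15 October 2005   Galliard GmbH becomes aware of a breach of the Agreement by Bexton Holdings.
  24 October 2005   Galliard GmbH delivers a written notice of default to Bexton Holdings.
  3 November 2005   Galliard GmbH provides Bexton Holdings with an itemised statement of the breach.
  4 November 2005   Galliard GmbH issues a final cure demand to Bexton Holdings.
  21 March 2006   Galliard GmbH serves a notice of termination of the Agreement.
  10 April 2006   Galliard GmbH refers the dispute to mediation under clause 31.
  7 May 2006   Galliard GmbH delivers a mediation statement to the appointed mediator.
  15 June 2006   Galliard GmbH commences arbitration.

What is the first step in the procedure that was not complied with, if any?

None — every step was satisfied

Step 1: the window is 5–21 days after 15 October 2005 (when the breach is discovered), so 20 October 2005 through 5 November 2005; done 24 October 2005 — within the window.
Step 2: the window is 9–19 days after 24 October 2005 (when the default notice is delivered), so 2 November 2005 through 12 November 2005; 3 November 2005 falls inside that range.
Step 3: 19 days after 3 November 2005 (when the itemised statement is provided) is 22 November 2005; 4 November 2005 is within that limit.
Step 4: 159 days after 15 October 2005 (when the breach is discovered) is 23 March 2006; completed 21 March 2006, before the deadline.
Step 5: the earliest permitted date is 19 days after 21 March 2006 (when the termination notice is served), i.e. 9 April 2006; done 10 April 2006, after the minimum wait.
Step 6: the window is 25–56 days after 10 April 2006 (when the dispute is referred to mediation), so 5 May 2006 through 5 June 2006; done 7 May 2006, which is between those dates.
Step 7: 45 days after 7 May 2006 (when the mediation statement is delivered) is 21 June 2006; done 15 June 2006 — timely.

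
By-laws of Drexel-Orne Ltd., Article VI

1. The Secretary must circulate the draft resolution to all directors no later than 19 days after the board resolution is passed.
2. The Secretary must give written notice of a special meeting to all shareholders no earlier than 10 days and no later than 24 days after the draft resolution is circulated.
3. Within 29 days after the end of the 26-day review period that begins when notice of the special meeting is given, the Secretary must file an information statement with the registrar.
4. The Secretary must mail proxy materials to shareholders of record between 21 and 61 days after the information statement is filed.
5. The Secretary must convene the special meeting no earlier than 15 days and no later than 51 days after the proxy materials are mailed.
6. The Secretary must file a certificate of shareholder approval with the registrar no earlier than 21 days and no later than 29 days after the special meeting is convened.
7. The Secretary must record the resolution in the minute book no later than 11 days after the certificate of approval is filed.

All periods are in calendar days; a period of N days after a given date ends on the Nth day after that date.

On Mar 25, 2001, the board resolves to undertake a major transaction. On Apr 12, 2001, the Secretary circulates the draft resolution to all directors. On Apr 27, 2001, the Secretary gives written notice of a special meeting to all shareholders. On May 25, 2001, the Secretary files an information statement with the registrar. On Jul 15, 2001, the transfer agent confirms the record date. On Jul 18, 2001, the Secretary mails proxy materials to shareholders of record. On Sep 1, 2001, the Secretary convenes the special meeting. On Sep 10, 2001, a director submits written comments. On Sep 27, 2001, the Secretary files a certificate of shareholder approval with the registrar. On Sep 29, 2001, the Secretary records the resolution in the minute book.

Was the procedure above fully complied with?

Step 1 — counting 19 days from Mar 25, 2001 (when the board resolution is passed) gives a deadline of Apr 13, 2001; done Apr 12, 2001 — timely.
Step 2 — 10 and 24 days from Apr 12, 2001 (when the draft resolution is circulated) are Apr 22, 2001 and May 6, 2001 respectively; Apr 27, 2001 falls inside that range.
Step 3 — counting 29 days from May 23, 2001 (end of the 26-day review period, which began when notice of the special meeting is given on Apr 27, 2001) gives a deadline of Jun 21, 2001; May 25, 2001 is within that limit.
Step 4 — 21 and 61 days from May 25, 2001 (when the information statement is filed) are Jun 15, 2001 and Jul 25, 2001 respectively; done Jul 18, 2001, which is between those dates.
Step 5 — 15 and 51 days from Jul 18, 2001 (when the proxy materials are mailed) are Aug 2, 2001 and Sep 7, 2001 respectively; done Sep 1, 2001, which is between those dates.
Step 6 — 21 and 29 days from Sep 1, 2001 (when the special meeting is convened) are Sep 22, 2001 and Sep 30, 2001 respectively; done Sep 27, 2001, which is between those dates.
Step 7 — counting 11 days from Sep 27, 2001 (when the certificate of approval is filed) gives a deadline of Oct 8, 2001; done Sep 29, 2001 — timely.

Yes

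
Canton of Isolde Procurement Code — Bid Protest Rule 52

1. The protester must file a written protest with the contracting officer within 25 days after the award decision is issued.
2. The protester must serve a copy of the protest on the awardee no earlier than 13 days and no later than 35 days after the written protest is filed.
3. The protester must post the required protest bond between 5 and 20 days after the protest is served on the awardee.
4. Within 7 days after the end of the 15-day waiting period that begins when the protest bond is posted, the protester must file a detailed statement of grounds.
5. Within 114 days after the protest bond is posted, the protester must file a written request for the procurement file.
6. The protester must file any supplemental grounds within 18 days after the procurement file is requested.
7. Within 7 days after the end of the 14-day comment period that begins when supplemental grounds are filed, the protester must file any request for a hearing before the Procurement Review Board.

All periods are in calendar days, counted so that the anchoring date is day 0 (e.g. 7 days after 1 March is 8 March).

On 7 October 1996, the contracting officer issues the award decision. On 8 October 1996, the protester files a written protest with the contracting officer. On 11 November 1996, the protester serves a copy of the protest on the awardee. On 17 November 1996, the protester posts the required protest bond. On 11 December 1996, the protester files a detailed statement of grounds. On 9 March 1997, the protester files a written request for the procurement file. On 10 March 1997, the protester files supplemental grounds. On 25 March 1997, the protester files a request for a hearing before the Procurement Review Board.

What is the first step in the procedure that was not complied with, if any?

Step 4

Step 1 — counting 25 days from 7 October 1996 (when the award decision is issued) gives a deadline of 1 November 1996; completed 8 October 1996, before the deadline.
Step 2 — 13 and 35 days from 8 October 1996 (when the written protest is filed) are 21 October 1996 and 12 November 1996 respectively; done 11 November 1996, which is between those dates.
Step 3 — 5 and 20 days from 11 November 1996 (when the protest is served on the awardee) are 16 November 1996 and 1 December 1996 respectively; 17 November 1996 falls inside that range.
Step 4 — counting 7 days from 2 December 1996 (end of the 15-day waiting period, which began when the protest bond is posted on 17 November 1996) gives a deadline of 9 December 1996; 11 December 1996 misses that deadline by 2 days.
The procedure was therefore not followed at step 4.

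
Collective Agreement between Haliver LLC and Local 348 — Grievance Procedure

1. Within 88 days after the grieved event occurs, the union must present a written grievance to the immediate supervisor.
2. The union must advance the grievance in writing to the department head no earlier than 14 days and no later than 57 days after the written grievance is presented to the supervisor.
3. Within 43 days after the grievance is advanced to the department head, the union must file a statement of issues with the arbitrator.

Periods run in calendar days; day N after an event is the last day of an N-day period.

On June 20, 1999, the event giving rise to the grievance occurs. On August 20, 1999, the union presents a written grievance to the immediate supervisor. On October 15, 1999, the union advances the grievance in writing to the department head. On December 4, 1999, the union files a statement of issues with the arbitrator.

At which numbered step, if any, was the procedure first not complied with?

Step 3

(1) due by June 20, 1999 + 88 days = September 16, 1999; August 20, 1999 is within that limit.
(2) the permitted window runs from August 20, 1999 + 14 = September 3, 1999 to August 20, 1999 + 57 = October 16, 1999; October 15, 1999 falls inside that range.
(3) due by October 15, 1999 + 43 days = November 27, 1999; done December 4, 1999 — 7 days late.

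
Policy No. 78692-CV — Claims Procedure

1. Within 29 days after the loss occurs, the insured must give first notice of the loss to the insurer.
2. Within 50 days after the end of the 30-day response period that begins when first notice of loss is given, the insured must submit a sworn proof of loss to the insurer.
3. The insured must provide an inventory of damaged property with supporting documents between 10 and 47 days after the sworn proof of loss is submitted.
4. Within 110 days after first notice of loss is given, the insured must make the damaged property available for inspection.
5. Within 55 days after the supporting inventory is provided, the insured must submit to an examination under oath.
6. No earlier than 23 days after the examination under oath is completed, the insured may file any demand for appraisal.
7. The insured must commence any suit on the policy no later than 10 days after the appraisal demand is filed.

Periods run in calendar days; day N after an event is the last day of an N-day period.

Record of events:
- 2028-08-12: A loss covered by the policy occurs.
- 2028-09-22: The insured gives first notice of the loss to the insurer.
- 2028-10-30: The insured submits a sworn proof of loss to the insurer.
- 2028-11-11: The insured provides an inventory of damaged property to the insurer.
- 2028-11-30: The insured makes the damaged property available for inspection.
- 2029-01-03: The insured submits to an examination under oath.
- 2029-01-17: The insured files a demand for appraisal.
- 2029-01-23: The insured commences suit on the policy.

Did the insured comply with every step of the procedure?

(1) due by 2028-08-12 + 29 days = 2028-09-10; not done until 2028-09-22, 12 days after the deadline.
Later steps need not be reached.

No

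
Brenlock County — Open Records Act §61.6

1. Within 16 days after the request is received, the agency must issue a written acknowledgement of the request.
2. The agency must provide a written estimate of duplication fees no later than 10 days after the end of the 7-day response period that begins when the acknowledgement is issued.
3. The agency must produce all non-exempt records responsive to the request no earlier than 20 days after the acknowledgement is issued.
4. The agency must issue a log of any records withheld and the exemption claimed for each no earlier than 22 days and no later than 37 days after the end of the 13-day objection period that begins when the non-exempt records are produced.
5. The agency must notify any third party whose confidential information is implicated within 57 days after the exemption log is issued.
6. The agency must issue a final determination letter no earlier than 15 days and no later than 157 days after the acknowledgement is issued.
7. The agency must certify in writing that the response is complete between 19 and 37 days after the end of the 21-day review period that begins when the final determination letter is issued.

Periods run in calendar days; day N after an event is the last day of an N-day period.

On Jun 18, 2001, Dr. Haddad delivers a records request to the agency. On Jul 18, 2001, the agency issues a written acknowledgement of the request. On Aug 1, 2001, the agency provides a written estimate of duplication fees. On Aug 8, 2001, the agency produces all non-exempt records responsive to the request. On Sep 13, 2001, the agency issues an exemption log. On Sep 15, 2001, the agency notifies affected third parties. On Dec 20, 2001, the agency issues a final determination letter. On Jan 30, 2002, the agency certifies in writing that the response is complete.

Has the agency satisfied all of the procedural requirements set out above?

No

Step 1: 16 days after Jun 18, 2001 (when the request is received) is Jul 4, 2001; Jul 18, 2001 misses that deadline by 14 days.
The analysis stops there.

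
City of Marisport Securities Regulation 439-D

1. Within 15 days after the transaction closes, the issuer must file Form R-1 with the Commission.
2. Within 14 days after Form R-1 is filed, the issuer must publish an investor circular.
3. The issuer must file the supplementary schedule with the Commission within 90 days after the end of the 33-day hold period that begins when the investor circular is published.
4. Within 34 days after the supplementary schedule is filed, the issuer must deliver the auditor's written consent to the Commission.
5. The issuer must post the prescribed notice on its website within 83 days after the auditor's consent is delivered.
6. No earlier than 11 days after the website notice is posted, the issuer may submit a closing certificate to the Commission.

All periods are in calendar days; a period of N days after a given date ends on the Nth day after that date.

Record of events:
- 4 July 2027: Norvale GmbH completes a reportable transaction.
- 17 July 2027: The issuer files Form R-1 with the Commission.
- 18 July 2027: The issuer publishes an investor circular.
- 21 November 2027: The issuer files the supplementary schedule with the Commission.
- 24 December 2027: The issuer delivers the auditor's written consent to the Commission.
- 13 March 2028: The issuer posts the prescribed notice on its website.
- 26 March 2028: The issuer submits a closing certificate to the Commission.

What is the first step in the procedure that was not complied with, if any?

Step 3

Step 1 — counting 15 days from 4 July 2027 (when the transaction closes) gives a deadline of 19 July 2027; 17 July 2027 is within that limit.
Step 2 — counting 14 days from 17 July 2027 (when Form R-1 is filed) gives a deadline of 31 July 2027; completed 18 July 2027, before the deadline.
Step 3 — counting 90 days from 20 August 2027 (end of the 33-day hold period, which began when the investor circular is published on 18 July 2027) gives a deadline of 18 November 2027; 21 November 2027 misses that deadline by 3 days.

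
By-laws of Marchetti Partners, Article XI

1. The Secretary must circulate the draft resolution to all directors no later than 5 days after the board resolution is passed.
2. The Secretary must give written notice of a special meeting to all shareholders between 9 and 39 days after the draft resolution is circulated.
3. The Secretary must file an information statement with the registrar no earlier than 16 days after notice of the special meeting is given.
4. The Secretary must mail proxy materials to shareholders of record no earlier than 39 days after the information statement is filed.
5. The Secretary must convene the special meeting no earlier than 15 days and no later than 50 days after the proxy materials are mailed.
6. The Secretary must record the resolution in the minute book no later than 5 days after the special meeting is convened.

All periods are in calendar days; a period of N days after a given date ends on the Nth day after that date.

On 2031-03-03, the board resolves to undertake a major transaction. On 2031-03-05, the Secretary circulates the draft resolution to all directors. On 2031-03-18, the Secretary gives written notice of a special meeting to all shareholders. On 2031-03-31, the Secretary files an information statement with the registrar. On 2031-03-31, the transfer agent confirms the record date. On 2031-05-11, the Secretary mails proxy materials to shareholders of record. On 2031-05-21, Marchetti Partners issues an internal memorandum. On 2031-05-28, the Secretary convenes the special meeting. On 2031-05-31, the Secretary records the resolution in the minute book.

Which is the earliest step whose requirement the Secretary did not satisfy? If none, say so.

Step 3

Step 1: 5 days after 2031-03-03 (when the board resolution is passed) is 2031-03-08; 2031-03-05 is within that limit.
Step 2: the window is 9–39 days after 2031-03-05 (when the draft resolution is circulated), so 2031-03-14 through 2031-04-13; done 2031-03-18 — within the window.
Step 3: the earliest permitted date is 16 days after 2031-03-18 (when notice of the special meeting is given), i.e. 2031-04-03; acted on 2031-03-31, 3 days prematurely.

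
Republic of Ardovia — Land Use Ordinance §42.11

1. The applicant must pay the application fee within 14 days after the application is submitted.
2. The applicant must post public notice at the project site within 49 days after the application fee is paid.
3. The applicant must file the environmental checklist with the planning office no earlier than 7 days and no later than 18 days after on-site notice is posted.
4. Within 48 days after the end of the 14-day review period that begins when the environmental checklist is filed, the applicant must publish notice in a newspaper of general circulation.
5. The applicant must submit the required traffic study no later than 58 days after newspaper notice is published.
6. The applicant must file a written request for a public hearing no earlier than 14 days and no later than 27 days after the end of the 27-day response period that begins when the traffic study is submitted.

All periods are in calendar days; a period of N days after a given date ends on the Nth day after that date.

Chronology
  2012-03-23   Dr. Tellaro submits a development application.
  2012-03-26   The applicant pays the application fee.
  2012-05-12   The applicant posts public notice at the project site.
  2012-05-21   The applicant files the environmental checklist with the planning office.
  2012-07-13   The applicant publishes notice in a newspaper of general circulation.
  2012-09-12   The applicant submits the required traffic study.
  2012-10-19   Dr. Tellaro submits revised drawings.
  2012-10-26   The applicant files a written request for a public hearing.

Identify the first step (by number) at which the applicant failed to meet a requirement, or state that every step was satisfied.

(1) due by 2012-03-23 + 14 days = 2012-04-06; 2012-03-26 is within that limit.
(2) due by 2012-03-26 + 49 days = 2012-05-14; done 2012-05-12 — timely.
(3) the permitted window runs from 2012-05-12 + 7 = 2012-05-19 to 2012-05-12 + 18 = 2012-05-30; done 2012-05-21, which is between those dates.
(4) due by 2012-06-04 + 48 days = 2012-07-22; done 2012-07-13 — timely.
(5) due by 2012-07-13 + 58 days = 2012-09-09; done 2012-09-12 — 3 days late.

Step 5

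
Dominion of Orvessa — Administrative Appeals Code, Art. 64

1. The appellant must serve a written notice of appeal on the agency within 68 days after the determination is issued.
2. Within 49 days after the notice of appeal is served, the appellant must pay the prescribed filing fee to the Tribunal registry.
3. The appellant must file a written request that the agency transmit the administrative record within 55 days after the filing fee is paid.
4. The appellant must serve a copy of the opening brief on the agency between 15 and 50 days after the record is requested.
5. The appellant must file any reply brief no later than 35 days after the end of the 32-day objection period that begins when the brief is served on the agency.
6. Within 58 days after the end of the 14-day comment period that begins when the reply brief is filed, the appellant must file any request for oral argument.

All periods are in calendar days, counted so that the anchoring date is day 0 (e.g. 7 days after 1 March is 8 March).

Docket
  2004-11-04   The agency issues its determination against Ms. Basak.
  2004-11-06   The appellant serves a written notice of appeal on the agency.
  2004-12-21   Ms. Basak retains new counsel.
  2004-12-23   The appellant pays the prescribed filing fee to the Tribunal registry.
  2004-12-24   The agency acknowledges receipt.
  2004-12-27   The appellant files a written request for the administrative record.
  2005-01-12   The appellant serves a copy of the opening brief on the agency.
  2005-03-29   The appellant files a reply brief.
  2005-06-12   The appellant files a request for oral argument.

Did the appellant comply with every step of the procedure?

Step 1: 68 days after 2004-11-04 (when the determination is issued) is 2005-01-11; 2004-11-06 is within that limit.
Step 2: 49 days after 2004-11-06 (when the notice of appeal is served) is 2004-12-25; 2004-12-23 is within that limit.
Step 3: 55 days after 2004-12-23 (when the filing fee is paid) is 2005-02-16; done 2004-12-27 — timely.
Step 4: the window is 15–50 days after 2004-12-27 (when the record is requested), so 2005-01-11 through 2005-02-15; 2005-01-12 falls inside that range.
Step 5: 35 days after 2005-02-13 (end of the 32-day objection period, which began when the brief is served on the agency on 2005-01-12) is 2005-03-20; done 2005-03-29 — 9 days late.
The procedure was therefore not followed at step 5.

No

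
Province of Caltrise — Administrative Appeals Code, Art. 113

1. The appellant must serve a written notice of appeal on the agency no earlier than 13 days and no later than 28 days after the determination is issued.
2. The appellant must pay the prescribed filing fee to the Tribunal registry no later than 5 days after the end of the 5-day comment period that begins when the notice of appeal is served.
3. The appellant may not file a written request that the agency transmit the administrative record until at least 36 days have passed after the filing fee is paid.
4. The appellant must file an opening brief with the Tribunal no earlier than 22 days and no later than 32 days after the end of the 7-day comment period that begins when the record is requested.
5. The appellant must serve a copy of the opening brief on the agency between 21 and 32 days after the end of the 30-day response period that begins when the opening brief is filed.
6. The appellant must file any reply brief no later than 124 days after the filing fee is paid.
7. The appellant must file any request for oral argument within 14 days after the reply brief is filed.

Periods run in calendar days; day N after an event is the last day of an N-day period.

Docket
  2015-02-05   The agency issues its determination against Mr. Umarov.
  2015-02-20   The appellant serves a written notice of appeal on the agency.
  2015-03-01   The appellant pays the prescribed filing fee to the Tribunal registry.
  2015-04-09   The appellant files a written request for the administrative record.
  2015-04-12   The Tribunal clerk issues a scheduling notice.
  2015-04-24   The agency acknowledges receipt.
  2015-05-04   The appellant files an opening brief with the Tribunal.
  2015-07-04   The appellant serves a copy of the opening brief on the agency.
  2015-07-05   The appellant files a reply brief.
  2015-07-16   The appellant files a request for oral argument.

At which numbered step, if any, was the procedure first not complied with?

Step 1: the window is 13–28 days after 2015-02-05 (when the determination is issued), so 2015-02-18 through 2015-03-05; 2015-02-20 falls inside that range.
Step 2: 5 days after 2015-02-25 (end of the 5-day comment period, which began when the notice of appeal is served on 2015-02-20) is 2015-03-02; done 2015-03-01 — timely.
Step 3: the earliest permitted date is 36 days after 2015-03-01 (when the filing fee is paid), i.e. 2015-04-06; done 2015-04-09 — permitted.
Step 4: the window is 22–32 days after 2015-04-16 (end of the 7-day comment period, which began when the record is requested on 2015-04-09), so 2015-05-08 through 2015-05-18; 2015-05-04 is 4 days too early.
No need to go further; step 4 was not satisfied.

Step 4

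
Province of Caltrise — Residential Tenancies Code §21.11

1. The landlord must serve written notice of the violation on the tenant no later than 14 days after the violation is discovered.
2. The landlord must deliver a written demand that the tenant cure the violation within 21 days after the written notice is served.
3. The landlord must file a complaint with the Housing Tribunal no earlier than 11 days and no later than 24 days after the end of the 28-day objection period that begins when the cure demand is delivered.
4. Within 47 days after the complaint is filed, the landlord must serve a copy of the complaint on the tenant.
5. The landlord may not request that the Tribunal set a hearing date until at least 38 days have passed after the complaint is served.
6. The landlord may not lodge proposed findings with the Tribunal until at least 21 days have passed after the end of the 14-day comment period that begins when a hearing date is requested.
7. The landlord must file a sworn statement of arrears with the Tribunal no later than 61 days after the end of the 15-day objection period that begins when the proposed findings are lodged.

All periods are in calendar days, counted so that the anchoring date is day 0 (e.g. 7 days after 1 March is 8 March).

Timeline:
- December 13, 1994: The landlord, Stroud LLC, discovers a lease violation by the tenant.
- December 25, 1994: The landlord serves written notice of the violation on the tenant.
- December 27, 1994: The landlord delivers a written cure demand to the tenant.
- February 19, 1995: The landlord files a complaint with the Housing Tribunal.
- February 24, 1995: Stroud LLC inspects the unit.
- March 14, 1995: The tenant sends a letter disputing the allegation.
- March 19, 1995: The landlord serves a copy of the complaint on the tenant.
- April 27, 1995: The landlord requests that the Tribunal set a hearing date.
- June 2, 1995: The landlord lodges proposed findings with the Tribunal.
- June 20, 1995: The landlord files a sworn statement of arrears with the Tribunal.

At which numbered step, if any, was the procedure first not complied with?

Step 3

Step 1 — counting 14 days from December 13, 1994 (when the violation is discovered) gives a deadline of December 27, 1994; done December 25, 1994 — timely.
Step 2 — counting 21 days from December 25, 1994 (when the written notice is served) gives a deadline of January 15, 1995; done December 27, 1994 — timely.
Step 3 — 11 and 24 days from January 24, 1995 (end of the 28-day objection period, which began when the cure demand is delivered on December 27, 1994) are February 4, 1995 and February 17, 1995 respectively; February 19, 1995 is 2 days past the end of the window.
That is the first point of non-compliance.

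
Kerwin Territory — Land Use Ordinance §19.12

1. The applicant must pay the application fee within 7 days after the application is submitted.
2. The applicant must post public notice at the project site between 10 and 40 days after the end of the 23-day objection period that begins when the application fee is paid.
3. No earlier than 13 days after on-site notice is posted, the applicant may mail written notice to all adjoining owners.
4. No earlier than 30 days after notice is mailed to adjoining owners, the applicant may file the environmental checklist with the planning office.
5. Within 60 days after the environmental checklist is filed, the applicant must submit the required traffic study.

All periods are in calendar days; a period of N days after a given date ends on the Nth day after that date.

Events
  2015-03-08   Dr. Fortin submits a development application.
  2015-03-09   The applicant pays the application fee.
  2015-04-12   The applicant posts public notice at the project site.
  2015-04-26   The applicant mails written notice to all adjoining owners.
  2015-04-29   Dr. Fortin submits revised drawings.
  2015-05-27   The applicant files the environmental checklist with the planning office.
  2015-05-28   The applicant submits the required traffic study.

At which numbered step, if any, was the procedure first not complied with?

None — every step was satisfied

Step 1 — counting 7 days from 2015-03-08 (when the application is submitted) gives a deadline of 2015-03-15; completed 2015-03-09, before the deadline.
Step 2 — 10 and 40 days from 2015-04-01 (end of the 23-day objection period, which began when the application fee is paid on 2015-03-09) are 2015-04-11 and 2015-05-11 respectively; done 2015-04-12 — within the window.
Step 3 — must wait 13 days from 2015-04-12 (when on-site notice is posted), so not before 2015-04-25; done 2015-04-26 — permitted.
Step 4 — must wait 30 days from 2015-04-26 (when notice is mailed to adjoining owners), so not before 2015-05-26; done 2015-05-27, after the minimum wait.
Step 5 — counting 60 days from 2015-05-27 (when the environmental checklist is filed) gives a deadline of 2015-07-26; 2015-05-28 is within that limit.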